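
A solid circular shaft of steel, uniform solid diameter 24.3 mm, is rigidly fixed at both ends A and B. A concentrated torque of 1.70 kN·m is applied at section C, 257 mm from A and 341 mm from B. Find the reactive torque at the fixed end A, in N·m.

With uniform GJ and both ends fixed, compatibility θ_AC = θ_CB gives T_A·a = T_B·b, together with T_A + T_B = T₀.
T_A = T₀·b/(a+b) = 1700·341/598.0 = 969.4 N·m; T_B = 730.6 N·m.

969 N·m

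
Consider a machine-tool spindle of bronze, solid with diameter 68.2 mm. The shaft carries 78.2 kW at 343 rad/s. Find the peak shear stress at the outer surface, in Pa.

3.66e6 Pa

ω = 343 rad/s, so T = P/ω = 78.2×10³ / 343.0 = 228.0 N·m.
J = πd⁴/32 = π(0.0682)⁴/32 = 2.124×10^-6 m⁴.
τ_max = T·r/J = 228.0 × 0.0341 / 2.124×10^-6 = 3.660×10^6 Pa.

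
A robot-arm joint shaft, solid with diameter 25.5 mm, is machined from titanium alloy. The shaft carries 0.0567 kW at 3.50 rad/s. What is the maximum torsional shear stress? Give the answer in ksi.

0.722 ksi

ω = 3.50 rad/s, so T = P/ω = 0.0567×10³ / 3.500 = 16.20 N·m.
J = πd⁴/32 = π(0.0255)⁴/32 = 4.151×10^-8 m⁴.
τ_max = T·r/J = 16.20 × 0.0127 / 4.151×10^-8 = 4.976×10^6 Pa.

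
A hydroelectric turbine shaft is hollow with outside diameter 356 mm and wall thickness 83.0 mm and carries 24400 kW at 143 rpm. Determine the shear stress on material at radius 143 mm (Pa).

ω = 2π·143/60 = 14.97 rad/s, so T = P/ω = 24400×10³ / 14.97 = 1.629e6 N·m.
J = π(d_o⁴ − d_i⁴)/32 = π(0.356⁴ − 0.190⁴)/32 = 1.449×10^-3 m⁴.
Shear stress varies linearly with radius: τ = T·r/J = 1.629e6 × 0.143 / 1.449×10^-3 = 1.608×10^8 Pa.

1.61e8 Pa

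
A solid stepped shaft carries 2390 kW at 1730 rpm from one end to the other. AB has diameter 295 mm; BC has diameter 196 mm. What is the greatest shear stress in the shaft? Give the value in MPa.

ω = 2π·1730/60 = 181.2 rad/s, so T = P/ω = 2390×10³ / 181.2 = 13190 N·m.
Under the same torque, τ_max = 16T/(πd³) is largest where d is smallest — segment BC (d = 196 mm).
τ_max = 16·13190/(π·(0.196)³) = 8.923×10^6 Pa.

8.92 MPa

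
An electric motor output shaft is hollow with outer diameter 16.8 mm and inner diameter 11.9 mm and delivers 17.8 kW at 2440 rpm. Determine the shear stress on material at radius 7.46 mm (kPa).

88800 kPa

ω = 2π·2440/60 = 255.5 rad/s, so T = P/ω = 17.8×10³ / 255.5 = 69.66 N·m.
J = π(d_o⁴ − d_i⁴)/32 = π(0.0168⁴ − 0.0119⁴)/32 = 5.852×10^-9 m⁴.
Shear stress varies linearly with radius: τ = T·r/J = 69.66 × 0.00746 / 5.852×10^-9 = 8.881×10^7 Pa.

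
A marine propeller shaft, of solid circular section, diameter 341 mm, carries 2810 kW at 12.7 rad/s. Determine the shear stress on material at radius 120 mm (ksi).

2.90 ksi

ω = 12.7 rad/s, so T = P/ω = 2810×10³ / 12.70 = 221300 N·m.
J = πd⁴/32 = π(0.341)⁴/32 = 1.327×10^-3 m⁴.
Shear stress varies linearly with radius: τ = T·r/J = 221300 × 0.120 / 1.327×10^-3 = 2.000×10^7 Pa.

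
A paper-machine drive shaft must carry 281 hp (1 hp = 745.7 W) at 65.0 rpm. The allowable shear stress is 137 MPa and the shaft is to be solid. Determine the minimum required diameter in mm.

ω = 2π·65.0/60 = 6.807 rad/s, so T = P/ω = 281×745.7 / 6.807 = 30780 N·m.
For a solid shaft τ_max = 16T/(πd³), so d = (16T/(π τ_allow))^(1/3) = (16·30780/(π·1.37×10^8))^(1/3) = 0.1046 m.

105 mm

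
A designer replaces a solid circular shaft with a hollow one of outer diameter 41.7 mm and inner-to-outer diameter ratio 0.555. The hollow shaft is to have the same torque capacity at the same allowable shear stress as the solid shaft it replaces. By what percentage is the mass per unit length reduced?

Equal τ_max and T ⇒ the solid shaft needs d_s³ = d_o³(1−k⁴), so d_s = 41.7·(1−0.555⁴)^(1/3) = 40.34 mm.
Area ratio A_h/A_s = d_o²(1−k²)/d_s² = (1−k²)/(1−k⁴)^(2/3) = 0.7395.
Mass saving = 1 − 0.7395 = 26.0 %.

26.0 %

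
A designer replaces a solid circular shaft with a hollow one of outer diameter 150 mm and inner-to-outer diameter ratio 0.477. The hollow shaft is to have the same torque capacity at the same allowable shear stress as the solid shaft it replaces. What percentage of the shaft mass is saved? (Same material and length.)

Equal τ_max and T ⇒ the solid shaft needs d_s³ = d_o³(1−k⁴), so d_s = 150·(1−0.477⁴)^(1/3) = 147.4 mm.
Area ratio A_h/A_s = d_o²(1−k²)/d_s² = (1−k²)/(1−k⁴)^(2/3) = 0.8003.
Mass saving = 1 − 0.8003 = 20.0 %.

20.0 %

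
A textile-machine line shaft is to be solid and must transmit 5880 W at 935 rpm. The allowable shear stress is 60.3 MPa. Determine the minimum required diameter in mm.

ω = 2π·935/60 = 97.91 rad/s, so T = P/ω = 5880 / 97.91 = 60.05 N·m.
For a solid shaft τ_max = 16T/(πd³), so d = (16T/(π τ_allow))^(1/3) = (16·60.05/(π·6.03×10^7))^(1/3) = 0.01718 m.

17.2 mm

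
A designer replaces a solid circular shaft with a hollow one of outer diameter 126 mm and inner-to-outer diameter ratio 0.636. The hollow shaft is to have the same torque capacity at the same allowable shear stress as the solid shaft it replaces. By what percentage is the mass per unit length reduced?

32.9 %

Equal τ_max and T ⇒ the solid shaft needs d_s³ = d_o³(1−k⁴), so d_s = 126·(1−0.636⁴)^(1/3) = 118.7 mm.
Area ratio A_h/A_s = d_o²(1−k²)/d_s² = (1−k²)/(1−k⁴)^(2/3) = 0.6708.
Mass saving = 1 − 0.6708 = 32.9 %.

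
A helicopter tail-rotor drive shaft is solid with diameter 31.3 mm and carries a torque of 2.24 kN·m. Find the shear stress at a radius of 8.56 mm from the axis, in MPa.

203 MPa

J = πd⁴/32 = π(0.0313)⁴/32 = 9.423×10^-8 m⁴.
Shear stress varies linearly with radius: τ = T·r/J = 2240 × 0.00856 / 9.423×10^-8 = 2.035×10^8 Pa.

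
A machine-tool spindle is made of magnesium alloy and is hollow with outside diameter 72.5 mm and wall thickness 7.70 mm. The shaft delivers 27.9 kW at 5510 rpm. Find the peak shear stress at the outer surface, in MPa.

ω = 2π·5510/60 = 577.0 rad/s, so T = P/ω = 27.9×10³ / 577.0 = 48.35 N·m.
J = π(d_o⁴ − d_i⁴)/32 = π(0.0725⁴ − 0.0571⁴)/32 = 1.669×10^-6 m⁴.
τ_max = T·r/J = 48.35 × 0.0362 / 1.669×10^-6 = 1.050×10^6 Pa.

1.05 MPa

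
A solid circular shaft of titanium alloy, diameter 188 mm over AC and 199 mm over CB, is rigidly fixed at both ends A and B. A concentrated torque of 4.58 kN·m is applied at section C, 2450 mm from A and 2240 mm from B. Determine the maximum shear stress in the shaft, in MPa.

Compatibility: T_A·a/J_AC = T_B·b/J_CB with T_A + T_B = T₀.
J_AC = 1.23×10^-4 m⁴, J_CB = 1.54×10^-4 m⁴, so T_A = T₀·(J_AC/a)/((J_AC/a)+(J_CB/b)) = 1930 N·m, T_B = 2650 N·m.
τ in each portion: τ_AC = 1.48×10^6 Pa, τ_CB = 1.71×10^6 Pa; maximum is in CB.
τ_max = T_CB·r/J = 2650·0.0995/1.54×10^-4 = 1.713×10^6 Pa.

1.71 MPa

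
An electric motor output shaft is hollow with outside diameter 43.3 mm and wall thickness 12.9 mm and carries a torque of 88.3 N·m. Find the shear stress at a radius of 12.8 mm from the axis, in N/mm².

3.36 N/mm²

J = π(d_o⁴ − d_i⁴)/32 = π(0.0433⁴ − 0.0175⁴)/32 = 3.359×10^-7 m⁴.
Shear stress varies linearly with radius: τ = T·r/J = 88.30 × 0.0128 / 3.359×10^-7 = 3.365×10^6 Pa.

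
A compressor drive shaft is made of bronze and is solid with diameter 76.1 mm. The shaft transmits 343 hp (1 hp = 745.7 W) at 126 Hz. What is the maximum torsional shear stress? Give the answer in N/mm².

3.73 N/mm²

ω = 2π·126 = 791.7 rad/s, so T = P/ω = 343×745.7 / 791.7 = 323.1 N·m.
J = πd⁴/32 = π(0.0761)⁴/32 = 3.293×10^-6 m⁴.
τ_max = T·r/J = 323.1 × 0.0381 / 3.293×10^-6 = 3.734×10^6 Pa.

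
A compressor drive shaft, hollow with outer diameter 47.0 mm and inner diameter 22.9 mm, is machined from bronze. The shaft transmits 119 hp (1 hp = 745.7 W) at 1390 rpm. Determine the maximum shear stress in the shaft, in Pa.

ω = 2π·1390/60 = 145.6 rad/s, so T = P/ω = 119×745.7 / 145.6 = 609.6 N·m.
J = π(d_o⁴ − d_i⁴)/32 = π(0.0470⁴ − 0.0229⁴)/32 = 4.521×10^-7 m⁴.
τ_max = T·r/J = 609.6 × 0.0235 / 4.521×10^-7 = 3.169×10^7 Pa.

3.17e7 Pa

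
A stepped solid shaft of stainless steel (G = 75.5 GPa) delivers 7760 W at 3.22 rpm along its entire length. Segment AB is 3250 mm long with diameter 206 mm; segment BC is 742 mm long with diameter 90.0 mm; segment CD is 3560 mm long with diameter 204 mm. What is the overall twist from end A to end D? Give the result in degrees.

2.70°

ω = 2π·3.22/60 = 0.3372 rad/s, so T = P/ω = 7760 / 0.3372 = 23010 N·m.
J_AB = π(0.206)⁴/32 = 1.77×10^-4 m⁴; J_BC = π(0.0900)⁴/32 = 6.44×10^-6 m⁴; J_CD = π(0.204)⁴/32 = 1.70×10^-4 m⁴.
θ = (T/G)·Σ L_i/J_i = (23010/75.5×10⁹)·(3.25/1.77×10^-4 + 0.742/6.44×10^-6 + 3.56/1.70×10^-4) = 0.04710 rad.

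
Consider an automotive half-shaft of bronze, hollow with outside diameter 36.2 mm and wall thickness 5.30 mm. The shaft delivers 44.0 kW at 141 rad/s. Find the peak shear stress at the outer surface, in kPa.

ω = 141 rad/s, so T = P/ω = 44.0×10³ / 141.0 = 312.1 N·m.
J = π(d_o⁴ − d_i⁴)/32 = π(0.0362⁴ − 0.0256⁴)/32 = 1.264×10^-7 m⁴.
τ_max = T·r/J = 312.1 × 0.0181 / 1.264×10^-7 = 4.468×10^7 Pa.

44700 kPa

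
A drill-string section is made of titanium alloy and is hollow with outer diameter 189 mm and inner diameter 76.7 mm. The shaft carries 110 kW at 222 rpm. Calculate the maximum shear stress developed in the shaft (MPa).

ω = 2π·222/60 = 23.25 rad/s, so T = P/ω = 110×10³ / 23.25 = 4732 N·m.
J = π(d_o⁴ − d_i⁴)/32 = π(0.189⁴ − 0.0767⁴)/32 = 1.219×10^-4 m⁴.
τ_max = T·r/J = 4732 × 0.0945 / 1.219×10^-4 = 3.669×10^6 Pa.

3.67 MPa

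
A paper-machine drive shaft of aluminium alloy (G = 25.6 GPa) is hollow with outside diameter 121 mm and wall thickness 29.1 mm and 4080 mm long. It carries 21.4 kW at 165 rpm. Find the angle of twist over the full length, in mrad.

10.1 mrad

ω = 2π·165/60 = 17.28 rad/s, so T = P/ω = 21.4×10³ / 17.28 = 1239 N·m.
J = π(d_o⁴ − d_i⁴)/32 = π(0.121⁴ − 0.0628⁴)/32 = 1.952×10^-5 m⁴.
θ = T·L/(G·J) = 1239 × 4.08 / (25.6×10⁹ × 1.952×10^-5) = 0.01011 rad.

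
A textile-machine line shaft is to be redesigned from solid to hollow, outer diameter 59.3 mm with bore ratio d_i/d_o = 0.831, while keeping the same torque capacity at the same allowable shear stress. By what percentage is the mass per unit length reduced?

Equal τ_max and T ⇒ the solid shaft needs d_s³ = d_o³(1−k⁴), so d_s = 59.3·(1−0.831⁴)^(1/3) = 47.78 mm.
Area ratio A_h/A_s = d_o²(1−k²)/d_s² = (1−k²)/(1−k⁴)^(2/3) = 0.4766.
Mass saving = 1 − 0.4766 = 52.3 %.

52.3 %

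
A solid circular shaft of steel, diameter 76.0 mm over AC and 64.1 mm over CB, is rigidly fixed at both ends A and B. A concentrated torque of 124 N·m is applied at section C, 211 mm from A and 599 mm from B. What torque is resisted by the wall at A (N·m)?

105 N·m

Compatibility: T_A·a/J_AC = T_B·b/J_CB with T_A + T_B = T₀.
J_AC = 3.28×10^-6 m⁴, J_CB = 1.66×10^-6 m⁴, so T_A = T₀·(J_AC/a)/((J_AC/a)+(J_CB/b)) = 105.2 N·m, T_B = 18.76 N·m.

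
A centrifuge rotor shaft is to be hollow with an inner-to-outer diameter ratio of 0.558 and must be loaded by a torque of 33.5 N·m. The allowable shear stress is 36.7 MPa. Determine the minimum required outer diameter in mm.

For a hollow shaft with d_i/d_o = 0.558: τ_max = 16T/(π d_o³ (1−k⁴)), so d_o = [16T/(π τ_allow (1−k⁴))]^(1/3) = [16·33.50/(π·3.67×10^7·0.9031)]^(1/3) = 0.01727 m.

17.3 mm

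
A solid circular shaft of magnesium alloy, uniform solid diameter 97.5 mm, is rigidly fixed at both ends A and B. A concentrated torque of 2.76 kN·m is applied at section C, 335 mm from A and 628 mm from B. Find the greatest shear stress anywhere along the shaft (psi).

With uniform GJ and both ends fixed, compatibility θ_AC = θ_CB gives T_A·a = T_B·b, together with T_A + T_B = T₀.
T_A = T₀·b/(a+b) = 2760·628/963.0 = 1800 N·m; T_B = 960.1 N·m.
τ in each portion: τ_AC = 9.89×10^6 Pa, τ_CB = 5.28×10^6 Pa; maximum is in AC.
τ_max = T_AC·r/J = 1800·0.0488/8.87×10^-6 = 9.890×10^6 Pa.

1430 psi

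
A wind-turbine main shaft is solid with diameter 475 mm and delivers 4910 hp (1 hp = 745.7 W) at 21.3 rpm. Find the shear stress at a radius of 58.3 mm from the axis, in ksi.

2.78 ksi

ω = 2π·21.3/60 = 2.231 rad/s, so T = P/ω = 4910×745.7 / 2.231 = 1.641e6 N·m.
J = πd⁴/32 = π(0.475)⁴/32 = 4.998×10^-3 m⁴.
Shear stress varies linearly with radius: τ = T·r/J = 1.641e6 × 0.0583 / 4.998×10^-3 = 1.915×10^7 Pa.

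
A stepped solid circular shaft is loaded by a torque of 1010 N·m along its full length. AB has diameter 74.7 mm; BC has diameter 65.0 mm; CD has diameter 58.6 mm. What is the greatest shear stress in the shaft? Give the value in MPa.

Under the same torque, τ_max = 16T/(πd³) is largest where d is smallest — segment CD (d = 58.6 mm).
τ_max = 16·1010/(π·(0.0586)³) = 2.556×10^7 Pa.

25.6 MPa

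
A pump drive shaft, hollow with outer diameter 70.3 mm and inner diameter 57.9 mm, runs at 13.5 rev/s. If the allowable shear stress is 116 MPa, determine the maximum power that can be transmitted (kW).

J = π(d_o⁴ − d_i⁴)/32 = π(0.0703⁴ − 0.0579⁴)/32 = 1.294×10^-6 m⁴.
T_max = τ_allow·J/r = 1.16×10^8 × 1.294×10^-6 / 0.0352 = 4272 N·m.
ω = 2π·13.5 = 84.82 rad/s, so P_max = T_max·ω = 3.624×10^5 W.

362 kW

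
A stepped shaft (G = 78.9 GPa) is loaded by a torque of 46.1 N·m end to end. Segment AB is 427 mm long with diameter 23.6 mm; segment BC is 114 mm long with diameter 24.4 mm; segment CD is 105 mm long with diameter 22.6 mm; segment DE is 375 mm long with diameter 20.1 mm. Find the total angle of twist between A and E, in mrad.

J_AB = π(0.0236)⁴/32 = 3.05×10^-8 m⁴; J_BC = π(0.0244)⁴/32 = 3.48×10^-8 m⁴; J_CD = π(0.0226)⁴/32 = 2.56×10^-8 m⁴; J_DE = π(0.0201)⁴/32 = 1.60×10^-8 m⁴.
θ = (T/G)·Σ L_i/J_i = (46.10/78.9×10⁹)·(0.427/3.05×10^-8 + 0.114/3.48×10^-8 + 0.105/2.56×10^-8 + 0.375/1.60×10^-8) = 0.02618 rad.

26.2 mrad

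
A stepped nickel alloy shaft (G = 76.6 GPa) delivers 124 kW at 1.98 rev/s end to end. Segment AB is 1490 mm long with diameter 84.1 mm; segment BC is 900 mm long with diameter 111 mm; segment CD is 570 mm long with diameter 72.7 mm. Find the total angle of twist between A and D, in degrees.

ω = 2π·1.98 = 12.44 rad/s, so T = P/ω = 124×10³ / 12.44 = 9967 N·m.
J_AB = π(0.0841)⁴/32 = 4.91×10^-6 m⁴; J_BC = π(0.111)⁴/32 = 1.49×10^-5 m⁴; J_CD = π(0.0727)⁴/32 = 2.74×10^-6 m⁴.
θ = (T/G)·Σ L_i/J_i = (9967/76.6×10⁹)·(1.49/4.91×10^-6 + 0.900/1.49×10^-5 + 0.570/2.74×10^-6) = 0.07438 rad.

4.26°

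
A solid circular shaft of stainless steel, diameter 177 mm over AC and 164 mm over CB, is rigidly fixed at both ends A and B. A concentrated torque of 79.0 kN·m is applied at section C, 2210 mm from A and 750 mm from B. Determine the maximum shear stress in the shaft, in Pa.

6.25e7 Pa

Compatibility: T_A·a/J_AC = T_B·b/J_CB with T_A + T_B = T₀.
J_AC = 9.64×10^-5 m⁴, J_CB = 7.10×10^-5 m⁴, so T_A = T₀·(J_AC/a)/((J_AC/a)+(J_CB/b)) = 24910 N·m, T_B = 54090 N·m.
τ in each portion: τ_AC = 2.29×10^7 Pa, τ_CB = 6.25×10^7 Pa; maximum is in CB.
τ_max = T_CB·r/J = 54090·0.0820/7.10×10^-5 = 6.246×10^7 Pa.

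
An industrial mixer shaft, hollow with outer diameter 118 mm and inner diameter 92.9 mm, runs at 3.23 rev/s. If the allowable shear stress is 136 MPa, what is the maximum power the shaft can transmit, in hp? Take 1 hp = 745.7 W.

J = π(d_o⁴ − d_i⁴)/32 = π(0.118⁴ − 0.0929⁴)/32 = 1.172×10^-5 m⁴.
T_max = τ_allow·J/r = 1.36×10^8 × 1.172×10^-5 / 0.0590 = 27020 N·m.
ω = 2π·3.23 = 20.29 rad/s, so P_max = T_max·ω = 5.483×10^5 W.

735 hp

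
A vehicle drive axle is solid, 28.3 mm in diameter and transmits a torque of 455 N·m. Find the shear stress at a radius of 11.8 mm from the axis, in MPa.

85.3 MPa

J = πd⁴/32 = π(0.0283)⁴/32 = 6.297×10^-8 m⁴.
Shear stress varies linearly with radius: τ = T·r/J = 455.0 × 0.0118 / 6.297×10^-8 = 8.526×10^7 Pa.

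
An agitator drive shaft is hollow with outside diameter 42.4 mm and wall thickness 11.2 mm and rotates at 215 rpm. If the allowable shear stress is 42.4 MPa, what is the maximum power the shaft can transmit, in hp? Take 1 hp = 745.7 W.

18.2 hp

J = π(d_o⁴ − d_i⁴)/32 = π(0.0424⁴ − 0.0200⁴)/32 = 3.016×10^-7 m⁴.
T_max = τ_allow·J/r = 4.24×10^7 × 3.016×10^-7 / 0.0212 = 603.2 N·m.
ω = 2π·215/60 = 22.51 rad/s, so P_max = T_max·ω = 1.358×10^4 W.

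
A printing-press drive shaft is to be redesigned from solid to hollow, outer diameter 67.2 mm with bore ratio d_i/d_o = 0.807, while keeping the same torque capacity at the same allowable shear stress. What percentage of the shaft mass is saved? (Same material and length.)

49.6 %

Equal τ_max and T ⇒ the solid shaft needs d_s³ = d_o³(1−k⁴), so d_s = 67.2·(1−0.807⁴)^(1/3) = 55.91 mm.
Area ratio A_h/A_s = d_o²(1−k²)/d_s² = (1−k²)/(1−k⁴)^(2/3) = 0.5038.
Mass saving = 1 − 0.5038 = 49.6 %.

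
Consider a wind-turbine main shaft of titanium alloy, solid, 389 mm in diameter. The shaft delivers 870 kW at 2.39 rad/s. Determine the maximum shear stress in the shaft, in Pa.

3.15e7 Pa

ω = 2.39 rad/s, so T = P/ω = 870×10³ / 2.390 = 364000 N·m.
J = πd⁴/32 = π(0.389)⁴/32 = 2.248×10^-3 m⁴.
τ_max = T·r/J = 364000 × 0.195 / 2.248×10^-3 = 3.150×10^7 Pa.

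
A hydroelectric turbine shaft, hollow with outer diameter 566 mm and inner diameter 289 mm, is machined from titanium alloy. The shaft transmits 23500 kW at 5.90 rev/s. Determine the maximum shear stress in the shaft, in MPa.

19.1 MPa

ω = 2π·5.90 = 37.07 rad/s, so T = P/ω = 23500×10³ / 37.07 = 633900 N·m.
J = π(d_o⁴ − d_i⁴)/32 = π(0.566⁴ − 0.289⁴)/32 = 9.391×10^-3 m⁴.
τ_max = T·r/J = 633900 × 0.283 / 9.391×10^-3 = 1.910×10^7 Pa.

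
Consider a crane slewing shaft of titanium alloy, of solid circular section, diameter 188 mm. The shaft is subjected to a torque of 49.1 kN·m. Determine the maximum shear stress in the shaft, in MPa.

37.6 MPa

J = πd⁴/32 = π(0.188)⁴/32 = 1.226×10^-4 m⁴.
τ_max = T·r/J = 49100 × 0.0940 / 1.226×10^-4 = 3.763×10^7 Pa.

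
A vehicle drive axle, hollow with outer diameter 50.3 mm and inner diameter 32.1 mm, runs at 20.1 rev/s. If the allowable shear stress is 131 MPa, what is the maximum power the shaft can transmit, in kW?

J = π(d_o⁴ − d_i⁴)/32 = π(0.0503⁴ − 0.0321⁴)/32 = 5.242×10^-7 m⁴.
T_max = τ_allow·J/r = 1.31×10^8 × 5.242×10^-7 / 0.0251 = 2731 N·m.
ω = 2π·20.1 = 126.3 rad/s, so P_max = T_max·ω = 3.448×10^5 W.

345 kW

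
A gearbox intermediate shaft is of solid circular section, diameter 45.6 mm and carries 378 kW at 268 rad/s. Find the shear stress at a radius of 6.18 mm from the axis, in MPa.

ω = 268 rad/s, so T = P/ω = 378×10³ / 268.0 = 1410 N·m.
J = πd⁴/32 = π(0.0456)⁴/32 = 4.245×10^-7 m⁴.
Shear stress varies linearly with radius: τ = T·r/J = 1410 × 0.00618 / 4.245×10^-7 = 2.053×10^7 Pa.

20.5 MPa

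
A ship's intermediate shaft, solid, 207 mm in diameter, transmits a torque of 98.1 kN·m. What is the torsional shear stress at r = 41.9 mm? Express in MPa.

J = πd⁴/32 = π(0.207)⁴/32 = 1.803×10^-4 m⁴.
Shear stress varies linearly with radius: τ = T·r/J = 98100 × 0.0419 / 1.803×10^-4 = 2.280×10^7 Pa.

22.8 MPa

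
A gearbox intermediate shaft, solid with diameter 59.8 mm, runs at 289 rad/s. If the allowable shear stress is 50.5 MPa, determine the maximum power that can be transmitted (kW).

J = πd⁴/32 = π(0.0598)⁴/32 = 1.255×10^-6 m⁴.
T_max = τ_allow·J/r = 5.05×10^7 × 1.255×10^-6 / 0.0299 = 2120 N·m.
ω = 289 rad/s, so P_max = T_max·ω = 6.128×10^5 W.

613 kW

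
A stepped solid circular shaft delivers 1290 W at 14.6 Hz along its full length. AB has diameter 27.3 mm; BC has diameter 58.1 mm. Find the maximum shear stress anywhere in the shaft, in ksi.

ω = 2π·14.6 = 91.73 rad/s, so T = P/ω = 1290 / 91.73 = 14.06 N·m.
Under the same torque, τ_max = 16T/(πd³) is largest where d is smallest — segment AB (d = 27.3 mm).
τ_max = 16·14.06/(π·(0.0273)³) = 3.520×10^6 Pa.

0.511 ksi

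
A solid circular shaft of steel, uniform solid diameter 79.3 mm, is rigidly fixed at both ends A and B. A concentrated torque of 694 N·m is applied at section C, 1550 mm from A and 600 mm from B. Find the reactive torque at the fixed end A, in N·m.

With uniform GJ and both ends fixed, compatibility θ_AC = θ_CB gives T_A·a = T_B·b, together with T_A + T_B = T₀.
T_A = T₀·b/(a+b) = 694.0·600/2150 = 193.7 N·m; T_B = 500.3 N·m.

194 N·m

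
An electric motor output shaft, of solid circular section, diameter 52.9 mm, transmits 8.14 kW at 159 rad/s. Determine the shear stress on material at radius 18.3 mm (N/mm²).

1.22 N/mm²

ω = 159 rad/s, so T = P/ω = 8.14×10³ / 159.0 = 51.19 N·m.
J = πd⁴/32 = π(0.0529)⁴/32 = 7.688×10^-7 m⁴.
Shear stress varies linearly with radius: τ = T·r/J = 51.19 × 0.0183 / 7.688×10^-7 = 1.219×10^6 Pa.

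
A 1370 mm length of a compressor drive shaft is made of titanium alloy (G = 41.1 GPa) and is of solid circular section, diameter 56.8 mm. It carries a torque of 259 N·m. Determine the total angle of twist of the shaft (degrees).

J = πd⁴/32 = π(0.0568)⁴/32 = 1.022×10^-6 m⁴.
θ = T·L/(G·J) = 259.0 × 1.37 / (41.1×10⁹ × 1.022×10^-6) = 8.449×10^-3 rad.

0.484°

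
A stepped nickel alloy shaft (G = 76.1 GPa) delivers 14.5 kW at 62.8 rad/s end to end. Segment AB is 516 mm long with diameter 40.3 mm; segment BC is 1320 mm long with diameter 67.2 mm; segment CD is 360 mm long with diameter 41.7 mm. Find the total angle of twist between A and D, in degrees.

ω = 62.8 rad/s, so T = P/ω = 14.5×10³ / 62.80 = 230.9 N·m.
J_AB = π(0.0403)⁴/32 = 2.59×10^-7 m⁴; J_BC = π(0.0672)⁴/32 = 2.00×10^-6 m⁴; J_CD = π(0.0417)⁴/32 = 2.97×10^-7 m⁴.
θ = (T/G)·Σ L_i/J_i = (230.9/76.1×10⁹)·(0.516/2.59×10^-7 + 1.32/2.00×10^-6 + 0.360/2.97×10^-7) = 0.01173 rad.

0.672°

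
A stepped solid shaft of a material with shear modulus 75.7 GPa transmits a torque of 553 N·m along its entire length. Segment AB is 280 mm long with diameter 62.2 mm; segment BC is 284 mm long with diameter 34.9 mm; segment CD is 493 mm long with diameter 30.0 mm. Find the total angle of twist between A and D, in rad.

0.0609 rad

J_AB = π(0.0622)⁴/32 = 1.47×10^-6 m⁴; J_BC = π(0.0349)⁴/32 = 1.46×10^-7 m⁴; J_CD = π(0.0300)⁴/32 = 7.95×10^-8 m⁴.
θ = (T/G)·Σ L_i/J_i = (553.0/75.7×10⁹)·(0.280/1.47×10^-6 + 0.284/1.46×10^-7 + 0.493/7.95×10^-8) = 0.06093 rad.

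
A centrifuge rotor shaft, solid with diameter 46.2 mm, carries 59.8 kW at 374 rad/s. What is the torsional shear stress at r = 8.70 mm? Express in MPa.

3.11 MPa

ω = 374 rad/s, so T = P/ω = 59.8×10³ / 374.0 = 159.9 N·m.
J = πd⁴/32 = π(0.0462)⁴/32 = 4.473×10^-7 m⁴.
Shear stress varies linearly with radius: τ = T·r/J = 159.9 × 0.00870 / 4.473×10^-7 = 3.110×10^6 Pa.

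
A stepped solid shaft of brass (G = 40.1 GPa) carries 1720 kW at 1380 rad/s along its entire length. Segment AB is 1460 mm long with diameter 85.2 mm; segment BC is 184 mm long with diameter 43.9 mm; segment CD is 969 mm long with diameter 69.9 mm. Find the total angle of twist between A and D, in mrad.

ω = 1380 rad/s, so T = P/ω = 1720×10³ / 1380 = 1246 N·m.
J_AB = π(0.0852)⁴/32 = 5.17×10^-6 m⁴; J_BC = π(0.0439)⁴/32 = 3.65×10^-7 m⁴; J_CD = π(0.0699)⁴/32 = 2.34×10^-6 m⁴.
θ = (T/G)·Σ L_i/J_i = (1246/40.1×10⁹)·(1.46/5.17×10^-6 + 0.184/3.65×10^-7 + 0.969/2.34×10^-6) = 0.03731 rad.

37.3 mrad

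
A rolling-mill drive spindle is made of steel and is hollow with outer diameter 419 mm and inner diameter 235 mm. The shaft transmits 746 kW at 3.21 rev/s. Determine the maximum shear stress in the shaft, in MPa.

ω = 2π·3.21 = 20.17 rad/s, so T = P/ω = 746×10³ / 20.17 = 36990 N·m.
J = π(d_o⁴ − d_i⁴)/32 = π(0.419⁴ − 0.235⁴)/32 = 2.726×10^-3 m⁴.
τ_max = T·r/J = 36990 × 0.209 / 2.726×10^-3 = 2.842×10^6 Pa.

2.84 MPa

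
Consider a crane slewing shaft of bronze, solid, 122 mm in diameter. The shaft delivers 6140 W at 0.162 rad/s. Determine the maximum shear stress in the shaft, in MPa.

ω = 0.162 rad/s, so T = P/ω = 6140 / 0.1620 = 37900 N·m.
J = πd⁴/32 = π(0.122)⁴/32 = 2.175×10^-5 m⁴.
τ_max = T·r/J = 37900 × 0.0610 / 2.175×10^-5 = 1.063×10^8 Pa.

106 MPa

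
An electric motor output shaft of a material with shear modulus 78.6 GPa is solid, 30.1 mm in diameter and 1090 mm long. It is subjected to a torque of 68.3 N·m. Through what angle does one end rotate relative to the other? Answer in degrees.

0.673°

J = πd⁴/32 = π(0.0301)⁴/32 = 8.059×10^-8 m⁴.
θ = T·L/(G·J) = 68.30 × 1.09 / (78.6×10⁹ × 8.059×10^-8) = 0.01175 rad.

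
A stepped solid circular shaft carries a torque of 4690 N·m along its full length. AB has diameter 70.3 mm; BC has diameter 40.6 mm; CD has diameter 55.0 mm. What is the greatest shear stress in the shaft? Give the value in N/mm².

357 N/mm²

Under the same torque, τ_max = 16T/(πd³) is largest where d is smallest — segment BC (d = 40.6 mm).
τ_max = 16·4690/(π·(0.0406)³) = 3.569×10^8 Pa.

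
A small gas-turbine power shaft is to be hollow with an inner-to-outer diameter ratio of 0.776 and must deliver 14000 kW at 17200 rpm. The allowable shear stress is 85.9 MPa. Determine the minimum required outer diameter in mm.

ω = 2π·17200/60 = 1801 rad/s, so T = P/ω = 14000×10³ / 1801 = 7773 N·m.
For a hollow shaft with d_i/d_o = 0.776: τ_max = 16T/(π d_o³ (1−k⁴)), so d_o = [16T/(π τ_allow (1−k⁴))]^(1/3) = [16·7773/(π·8.59×10^7·0.6374)]^(1/3) = 0.08975 m.

89.8 mm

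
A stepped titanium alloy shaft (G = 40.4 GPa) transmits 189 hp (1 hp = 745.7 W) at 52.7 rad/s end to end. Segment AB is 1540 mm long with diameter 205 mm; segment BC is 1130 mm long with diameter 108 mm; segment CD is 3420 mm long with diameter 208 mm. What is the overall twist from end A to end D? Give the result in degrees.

ω = 52.7 rad/s, so T = P/ω = 189×745.7 / 52.70 = 2674 N·m.
J_AB = π(0.205)⁴/32 = 1.73×10^-4 m⁴; J_BC = π(0.108)⁴/32 = 1.34×10^-5 m⁴; J_CD = π(0.208)⁴/32 = 1.84×10^-4 m⁴.
θ = (T/G)·Σ L_i/J_i = (2674/40.4×10⁹)·(1.54/1.73×10^-4 + 1.13/1.34×10^-5 + 3.42/1.84×10^-4) = 7.420×10^-3 rad.

0.425°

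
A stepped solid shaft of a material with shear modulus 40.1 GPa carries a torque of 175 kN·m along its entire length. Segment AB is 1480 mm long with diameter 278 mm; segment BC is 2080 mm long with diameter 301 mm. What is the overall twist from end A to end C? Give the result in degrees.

1.28°

J_AB = π(0.278)⁴/32 = 5.86×10^-4 m⁴; J_BC = π(0.301)⁴/32 = 8.06×10^-4 m⁴.
θ = (T/G)·Σ L_i/J_i = (175000/40.1×10⁹)·(1.48/5.86×10^-4 + 2.08/8.06×10^-4) = 0.02228 rad.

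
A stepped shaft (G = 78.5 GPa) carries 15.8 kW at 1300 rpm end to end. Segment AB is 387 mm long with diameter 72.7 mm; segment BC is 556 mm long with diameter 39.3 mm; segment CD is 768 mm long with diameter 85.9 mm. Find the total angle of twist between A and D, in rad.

ω = 2π·1300/60 = 136.1 rad/s, so T = P/ω = 15.8×10³ / 136.1 = 116.1 N·m.
J_AB = π(0.0727)⁴/32 = 2.74×10^-6 m⁴; J_BC = π(0.0393)⁴/32 = 2.34×10^-7 m⁴; J_CD = π(0.0859)⁴/32 = 5.35×10^-6 m⁴.
θ = (T/G)·Σ L_i/J_i = (116.1/78.5×10⁹)·(0.387/2.74×10^-6 + 0.556/2.34×10^-7 + 0.768/5.35×10^-6) = 3.931×10^-3 rad.

0.00393 rad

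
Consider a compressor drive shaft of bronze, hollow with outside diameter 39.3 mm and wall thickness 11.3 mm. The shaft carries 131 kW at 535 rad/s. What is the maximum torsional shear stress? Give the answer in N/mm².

21.2 N/mm²

ω = 535 rad/s, so T = P/ω = 131×10³ / 535.0 = 244.9 N·m.
J = π(d_o⁴ − d_i⁴)/32 = π(0.0393⁴ − 0.0167⁴)/32 = 2.266×10^-7 m⁴.
τ_max = T·r/J = 244.9 × 0.0196 / 2.266×10^-7 = 2.124×10^7 Pa.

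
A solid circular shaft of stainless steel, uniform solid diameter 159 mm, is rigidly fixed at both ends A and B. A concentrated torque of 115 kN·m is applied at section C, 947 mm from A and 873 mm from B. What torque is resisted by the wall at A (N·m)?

With uniform GJ and both ends fixed, compatibility θ_AC = θ_CB gives T_A·a = T_B·b, together with T_A + T_B = T₀.
T_A = T₀·b/(a+b) = 115000·873/1820 = 55160 N·m; T_B = 59840 N·m.

55200 N·m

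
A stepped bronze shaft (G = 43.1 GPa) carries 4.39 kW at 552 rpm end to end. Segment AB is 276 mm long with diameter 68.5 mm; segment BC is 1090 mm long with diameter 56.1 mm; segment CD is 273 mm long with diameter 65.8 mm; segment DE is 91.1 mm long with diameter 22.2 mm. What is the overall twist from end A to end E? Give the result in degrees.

ω = 2π·552/60 = 57.81 rad/s, so T = P/ω = 4.39×10³ / 57.81 = 75.94 N·m.
J_AB = π(0.0685)⁴/32 = 2.16×10^-6 m⁴; J_BC = π(0.0561)⁴/32 = 9.72×10^-7 m⁴; J_CD = π(0.0658)⁴/32 = 1.84×10^-6 m⁴; J_DE = π(0.0222)⁴/32 = 2.38×10^-8 m⁴.
θ = (T/G)·Σ L_i/J_i = (75.94/43.1×10⁹)·(0.276/2.16×10^-6 + 1.09/9.72×10^-7 + 0.273/1.84×10^-6 + 0.0911/2.38×10^-8) = 9.193×10^-3 rad.

0.527°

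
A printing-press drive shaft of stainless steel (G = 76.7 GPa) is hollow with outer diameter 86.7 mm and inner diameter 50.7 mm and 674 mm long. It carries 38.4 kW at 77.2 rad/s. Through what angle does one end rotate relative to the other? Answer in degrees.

ω = 77.2 rad/s, so T = P/ω = 38.4×10³ / 77.20 = 497.4 N·m.
J = π(d_o⁴ − d_i⁴)/32 = π(0.0867⁴ − 0.0507⁴)/32 = 4.899×10^-6 m⁴.
θ = T·L/(G·J) = 497.4 × 0.674 / (76.7×10⁹ × 4.899×10^-6) = 8.923×10^-4 rad.

0.0511°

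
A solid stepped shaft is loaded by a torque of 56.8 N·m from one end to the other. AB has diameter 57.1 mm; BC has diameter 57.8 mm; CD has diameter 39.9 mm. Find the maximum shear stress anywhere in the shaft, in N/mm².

4.55 N/mm²

Under the same torque, τ_max = 16T/(πd³) is largest where d is smallest — segment CD (d = 39.9 mm).
τ_max = 16·56.80/(π·(0.0399)³) = 4.554×10^6 Pa.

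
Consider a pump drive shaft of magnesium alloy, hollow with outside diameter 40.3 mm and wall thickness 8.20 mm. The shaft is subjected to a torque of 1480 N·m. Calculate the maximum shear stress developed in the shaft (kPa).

131000 kPa

J = π(d_o⁴ − d_i⁴)/32 = π(0.0403⁴ − 0.0239⁴)/32 = 2.269×10^-7 m⁴.
τ_max = T·r/J = 1480 × 0.0201 / 2.269×10^-7 = 1.314×10^8 Pa.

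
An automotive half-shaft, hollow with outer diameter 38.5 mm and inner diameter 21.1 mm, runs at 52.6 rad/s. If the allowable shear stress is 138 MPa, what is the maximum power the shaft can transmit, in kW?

J = π(d_o⁴ − d_i⁴)/32 = π(0.0385⁴ − 0.0211⁴)/32 = 1.962×10^-7 m⁴.
T_max = τ_allow·J/r = 1.38×10^8 × 1.962×10^-7 / 0.0192 = 1407 N·m.
ω = 52.6 rad/s, so P_max = T_max·ω = 7.400×10^4 W.

74.0 kW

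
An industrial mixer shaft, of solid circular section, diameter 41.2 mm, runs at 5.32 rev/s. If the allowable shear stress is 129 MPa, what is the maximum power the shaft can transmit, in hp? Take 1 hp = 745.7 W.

J = πd⁴/32 = π(0.0412)⁴/32 = 2.829×10^-7 m⁴.
T_max = τ_allow·J/r = 1.29×10^8 × 2.829×10^-7 / 0.0206 = 1771 N·m.
ω = 2π·5.32 = 33.43 rad/s, so P_max = T_max·ω = 5.921×10^4 W.

79.4 hp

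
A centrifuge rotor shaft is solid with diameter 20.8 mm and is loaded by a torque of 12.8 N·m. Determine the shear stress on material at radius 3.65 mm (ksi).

J = πd⁴/32 = π(0.0208)⁴/32 = 1.838×10^-8 m⁴.
Shear stress varies linearly with radius: τ = T·r/J = 12.80 × 0.00365 / 1.838×10^-8 = 2.542×10^6 Pa.

0.369 ksi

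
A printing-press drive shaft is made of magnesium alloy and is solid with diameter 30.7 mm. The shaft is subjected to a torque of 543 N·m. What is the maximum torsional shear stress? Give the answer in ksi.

13.9 ksi

J = πd⁴/32 = π(0.0307)⁴/32 = 8.721×10^-8 m⁴.
τ_max = T·r/J = 543.0 × 0.0153 / 8.721×10^-8 = 9.558×10^7 Pa.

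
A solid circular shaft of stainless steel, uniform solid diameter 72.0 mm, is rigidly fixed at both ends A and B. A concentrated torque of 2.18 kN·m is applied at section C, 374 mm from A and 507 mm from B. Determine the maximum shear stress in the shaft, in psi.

With uniform GJ and both ends fixed, compatibility θ_AC = θ_CB gives T_A·a = T_B·b, together with T_A + T_B = T₀.
T_A = T₀·b/(a+b) = 2180·507/881.0 = 1255 N·m; T_B = 925.4 N·m.
τ in each portion: τ_AC = 1.71×10^7 Pa, τ_CB = 1.26×10^7 Pa; maximum is in AC.
τ_max = T_AC·r/J = 1255·0.0360/2.64×10^-6 = 1.712×10^7 Pa.

2480 psi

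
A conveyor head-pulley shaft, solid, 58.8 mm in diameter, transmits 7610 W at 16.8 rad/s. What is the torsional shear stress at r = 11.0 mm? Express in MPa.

4.25 MPa

ω = 16.8 rad/s, so T = P/ω = 7610 / 16.80 = 453.0 N·m.
J = πd⁴/32 = π(0.0588)⁴/32 = 1.174×10^-6 m⁴.
Shear stress varies linearly with radius: τ = T·r/J = 453.0 × 0.0110 / 1.174×10^-6 = 4.246×10^6 Pa.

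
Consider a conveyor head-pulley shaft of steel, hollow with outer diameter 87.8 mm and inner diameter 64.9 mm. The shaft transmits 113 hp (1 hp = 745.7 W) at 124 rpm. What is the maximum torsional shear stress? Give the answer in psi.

ω = 2π·124/60 = 12.99 rad/s, so T = P/ω = 113×745.7 / 12.99 = 6489 N·m.
J = π(d_o⁴ − d_i⁴)/32 = π(0.0878⁴ − 0.0649⁴)/32 = 4.092×10^-6 m⁴.
τ_max = T·r/J = 6489 × 0.0439 / 4.092×10^-6 = 6.961×10^7 Pa.

10100 psi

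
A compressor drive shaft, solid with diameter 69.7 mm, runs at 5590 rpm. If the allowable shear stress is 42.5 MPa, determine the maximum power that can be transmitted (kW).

J = πd⁴/32 = π(0.0697)⁴/32 = 2.317×10^-6 m⁴.
T_max = τ_allow·J/r = 4.25×10^7 × 2.317×10^-6 / 0.0348 = 2826 N·m.
ω = 2π·5590/60 = 585.4 rad/s, so P_max = T_max·ω = 1.654×10^6 W.

1650 kW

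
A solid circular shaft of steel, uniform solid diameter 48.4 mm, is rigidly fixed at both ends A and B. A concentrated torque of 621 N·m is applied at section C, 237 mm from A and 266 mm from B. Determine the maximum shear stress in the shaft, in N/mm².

14.8 N/mm²

With uniform GJ and both ends fixed, compatibility θ_AC = θ_CB gives T_A·a = T_B·b, together with T_A + T_B = T₀.
T_A = T₀·b/(a+b) = 621.0·266/503.0 = 328.4 N·m; T_B = 292.6 N·m.
τ in each portion: τ_AC = 1.48×10^7 Pa, τ_CB = 1.31×10^7 Pa; maximum is in AC.
τ_max = T_AC·r/J = 328.4·0.0242/5.39×10^-7 = 1.475×10^7 Pa.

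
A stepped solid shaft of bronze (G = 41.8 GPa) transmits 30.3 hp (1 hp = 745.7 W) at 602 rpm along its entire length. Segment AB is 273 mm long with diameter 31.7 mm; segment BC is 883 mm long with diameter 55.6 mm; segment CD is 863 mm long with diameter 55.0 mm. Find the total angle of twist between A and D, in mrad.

ω = 2π·602/60 = 63.04 rad/s, so T = P/ω = 30.3×745.7 / 63.04 = 358.4 N·m.
J_AB = π(0.0317)⁴/32 = 9.91×10^-8 m⁴; J_BC = π(0.0556)⁴/32 = 9.38×10^-7 m⁴; J_CD = π(0.0550)⁴/32 = 8.98×10^-7 m⁴.
θ = (T/G)·Σ L_i/J_i = (358.4/41.8×10⁹)·(0.273/9.91×10^-8 + 0.883/9.38×10^-7 + 0.863/8.98×10^-7) = 0.03992 rad.

39.9 mrad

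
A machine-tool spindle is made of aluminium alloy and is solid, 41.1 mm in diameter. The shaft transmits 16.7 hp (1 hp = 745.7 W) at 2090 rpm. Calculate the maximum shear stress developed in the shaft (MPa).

ω = 2π·2090/60 = 218.9 rad/s, so T = P/ω = 16.7×745.7 / 218.9 = 56.90 N·m.
J = πd⁴/32 = π(0.0411)⁴/32 = 2.801×10^-7 m⁴.
τ_max = T·r/J = 56.90 × 0.0206 / 2.801×10^-7 = 4.174×10^6 Pa.

4.17 MPa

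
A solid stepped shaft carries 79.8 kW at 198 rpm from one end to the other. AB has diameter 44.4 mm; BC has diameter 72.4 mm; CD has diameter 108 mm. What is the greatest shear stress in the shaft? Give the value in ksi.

ω = 2π·198/60 = 20.73 rad/s, so T = P/ω = 79.8×10³ / 20.73 = 3849 N·m.
Under the same torque, τ_max = 16T/(πd³) is largest where d is smallest — segment AB (d = 44.4 mm).
τ_max = 16·3849/(π·(0.0444)³) = 2.239×10^8 Pa.

32.5 ksi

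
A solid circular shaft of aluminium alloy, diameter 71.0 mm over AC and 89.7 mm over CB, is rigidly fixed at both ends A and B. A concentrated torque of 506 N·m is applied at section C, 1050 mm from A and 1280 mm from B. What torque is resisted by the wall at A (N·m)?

Compatibility: T_A·a/J_AC = T_B·b/J_CB with T_A + T_B = T₀.
J_AC = 2.49×10^-6 m⁴, J_CB = 6.36×10^-6 m⁴, so T_A = T₀·(J_AC/a)/((J_AC/a)+(J_CB/b)) = 163.8 N·m, T_B = 342.2 N·m.

164 N·m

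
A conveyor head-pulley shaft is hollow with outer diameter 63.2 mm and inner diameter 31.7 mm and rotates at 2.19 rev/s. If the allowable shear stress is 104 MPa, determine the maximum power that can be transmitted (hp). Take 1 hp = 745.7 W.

89.1 hp

J = π(d_o⁴ − d_i⁴)/32 = π(0.0632⁴ − 0.0317⁴)/32 = 1.467×10^-6 m⁴.
T_max = τ_allow·J/r = 1.04×10^8 × 1.467×10^-6 / 0.0316 = 4829 N·m.
ω = 2π·2.19 = 13.76 rad/s, so P_max = T_max·ω = 6.644×10^4 W.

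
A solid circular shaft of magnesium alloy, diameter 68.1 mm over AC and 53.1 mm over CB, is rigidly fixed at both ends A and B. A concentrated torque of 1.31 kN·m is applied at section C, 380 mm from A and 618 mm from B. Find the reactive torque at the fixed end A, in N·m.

1070 N·m

Compatibility: T_A·a/J_AC = T_B·b/J_CB with T_A + T_B = T₀.
J_AC = 2.11×10^-6 m⁴, J_CB = 7.81×10^-7 m⁴, so T_A = T₀·(J_AC/a)/((J_AC/a)+(J_CB/b)) = 1067 N·m, T_B = 242.6 N·m.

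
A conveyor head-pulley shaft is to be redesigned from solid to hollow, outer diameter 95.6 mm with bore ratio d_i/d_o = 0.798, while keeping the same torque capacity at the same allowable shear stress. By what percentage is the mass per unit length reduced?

48.6 %

Equal τ_max and T ⇒ the solid shaft needs d_s³ = d_o³(1−k⁴), so d_s = 95.6·(1−0.798⁴)^(1/3) = 80.38 mm.
Area ratio A_h/A_s = d_o²(1−k²)/d_s² = (1−k²)/(1−k⁴)^(2/3) = 0.5137.
Mass saving = 1 − 0.5137 = 48.6 %.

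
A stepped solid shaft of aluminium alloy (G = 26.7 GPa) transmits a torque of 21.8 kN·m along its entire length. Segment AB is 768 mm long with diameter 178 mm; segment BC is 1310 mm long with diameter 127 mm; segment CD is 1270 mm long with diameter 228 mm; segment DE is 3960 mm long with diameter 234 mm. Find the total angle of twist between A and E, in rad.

0.0631 rad

J_AB = π(0.178)⁴/32 = 9.86×10^-5 m⁴; J_BC = π(0.127)⁴/32 = 2.55×10^-5 m⁴; J_CD = π(0.228)⁴/32 = 2.65×10^-4 m⁴; J_DE = π(0.234)⁴/32 = 2.94×10^-4 m⁴.
θ = (T/G)·Σ L_i/J_i = (21800/26.7×10⁹)·(0.768/9.86×10^-5 + 1.31/2.55×10^-5 + 1.27/2.65×10^-4 + 3.96/2.94×10^-4) = 0.06313 rad.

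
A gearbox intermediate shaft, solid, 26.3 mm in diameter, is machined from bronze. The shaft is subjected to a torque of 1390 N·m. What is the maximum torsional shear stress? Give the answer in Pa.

J = πd⁴/32 = π(0.0263)⁴/32 = 4.697×10^-8 m⁴.
τ_max = T·r/J = 1390 × 0.0132 / 4.697×10^-8 = 3.892×10^8 Pa.

3.89e8 Pa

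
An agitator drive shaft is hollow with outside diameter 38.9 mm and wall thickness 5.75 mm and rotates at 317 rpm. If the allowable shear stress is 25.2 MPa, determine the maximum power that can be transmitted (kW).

7.29 kW

J = π(d_o⁴ − d_i⁴)/32 = π(0.0389⁴ − 0.0274⁴)/32 = 1.695×10^-7 m⁴.
T_max = τ_allow·J/r = 2.52×10^7 × 1.695×10^-7 / 0.0194 = 219.6 N·m.
ω = 2π·317/60 = 33.20 rad/s, so P_max = T_max·ω = 7289 W.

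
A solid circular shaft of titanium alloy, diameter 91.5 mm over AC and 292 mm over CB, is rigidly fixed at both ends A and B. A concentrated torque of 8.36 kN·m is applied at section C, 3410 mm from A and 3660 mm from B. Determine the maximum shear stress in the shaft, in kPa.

Compatibility: T_A·a/J_AC = T_B·b/J_CB with T_A + T_B = T₀.
J_AC = 6.88×10^-6 m⁴, J_CB = 7.14×10^-4 m⁴, so T_A = T₀·(J_AC/a)/((J_AC/a)+(J_CB/b)) = 85.63 N·m, T_B = 8274 N·m.
τ in each portion: τ_AC = 5.69×10^5 Pa, τ_CB = 1.69×10^6 Pa; maximum is in CB.
τ_max = T_CB·r/J = 8274·0.146/7.14×10^-4 = 1.693×10^6 Pa.

1690 kPa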